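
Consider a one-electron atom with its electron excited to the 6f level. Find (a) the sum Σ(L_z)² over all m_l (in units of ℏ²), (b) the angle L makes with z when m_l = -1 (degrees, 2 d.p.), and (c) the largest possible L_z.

The 6f level has l = 3.
Σ m_l² = 28, so Σ(L_z)² = 28 ℏ².
For m_l = -1: cos θ = -1/√12, θ ≈ 106.78°.
L_z,max = lℏ = 3ℏ.

Σ(L_z)² = 28 ℏ²; θ(m_l=-1) ≈ 106.78°; L_z,max = 3ℏ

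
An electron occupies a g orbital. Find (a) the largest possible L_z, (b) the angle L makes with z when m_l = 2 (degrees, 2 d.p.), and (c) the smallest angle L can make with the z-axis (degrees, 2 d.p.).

L_z,max = 4ℏ; θ(m_l=2) ≈ 63.43°; θ_min ≈ 26.57°

A g state has l = 4.
L_z,max = lℏ = 4ℏ.
For m_l = 2: cos θ = 2/√20, θ ≈ 63.43°.
cos θ_min = 4/√20, so θ_min ≈ 26.57°.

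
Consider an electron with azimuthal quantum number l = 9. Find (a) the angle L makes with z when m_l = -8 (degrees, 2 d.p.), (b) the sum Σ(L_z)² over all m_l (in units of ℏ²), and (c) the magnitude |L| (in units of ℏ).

θ(m_l=-8) ≈ 147.49°; Σ(L_z)² = 570 ℏ²; |L| = 3√10 ℏ ≈ 9.487ℏ

For m_l = -8: cos θ = -8/√90, θ ≈ 147.49°.
Σ m_l² = 570, so Σ(L_z)² = 570 ℏ².
|L| = ℏ√(9·10) = 3√10 ℏ ≈ 9.487ℏ.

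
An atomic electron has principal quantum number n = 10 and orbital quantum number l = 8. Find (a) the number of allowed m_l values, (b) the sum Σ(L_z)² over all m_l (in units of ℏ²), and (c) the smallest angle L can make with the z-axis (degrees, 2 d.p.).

17 values; Σ(L_z)² = 408 ℏ²; θ_min ≈ 19.47°

There are 2l+1 = 17 values of m_l.
Σ m_l² = 408, so Σ(L_z)² = 408 ℏ².
cos θ_min = 8/√72, so θ_min ≈ 19.47°.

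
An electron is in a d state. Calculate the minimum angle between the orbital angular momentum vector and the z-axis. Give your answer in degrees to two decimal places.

θ_min ≈ 35.26°

D corresponds to l = 2.
|L|² = l(l+1)ℏ² = 6ℏ², so |L| = √6 ℏ.
The smallest angle corresponds to the largest L_z, i.e. m_l = l = 2, giving L_z = 2ℏ.
cos θ_min = 2/√6, so θ_min ≈ 35.26°.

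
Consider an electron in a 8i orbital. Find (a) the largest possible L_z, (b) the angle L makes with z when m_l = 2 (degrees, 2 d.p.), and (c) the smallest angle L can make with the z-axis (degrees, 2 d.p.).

8i means n = 8, l = 6.
L_z,max = lℏ = 6ℏ.
For m_l = 2: cos θ = 2/√42, θ ≈ 72.02°.
cos θ_min = 6/√42, so θ_min ≈ 22.21°.

L_z,max = 6ℏ; θ(m_l=2) ≈ 72.02°; θ_min ≈ 22.21°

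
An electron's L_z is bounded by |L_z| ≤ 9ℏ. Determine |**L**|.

L_z,max = lℏ, so l = 9.
|L| = √(l(l+1)) ℏ = 3√10 ℏ.

|L| = 3√10 ℏ ≈ 9.487ℏ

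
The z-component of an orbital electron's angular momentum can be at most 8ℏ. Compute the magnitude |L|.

L_z,max = lℏ, so l = 8.
|L| = √(l(l+1)) ℏ = 6√2 ℏ.

|L| = 6√2 ℏ ≈ 8.485ℏ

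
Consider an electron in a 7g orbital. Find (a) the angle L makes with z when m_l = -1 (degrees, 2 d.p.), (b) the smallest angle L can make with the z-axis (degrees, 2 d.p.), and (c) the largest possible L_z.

7g means n = 7, l = 4.
For m_l = -1: cos θ = -1/√20, θ ≈ 102.92°.
cos θ_min = 4/√20, so θ_min ≈ 26.57°.
L_z,max = lℏ = 4ℏ.

θ(m_l=-1) ≈ 102.92°; θ_min ≈ 26.57°; L_z,max = 4ℏ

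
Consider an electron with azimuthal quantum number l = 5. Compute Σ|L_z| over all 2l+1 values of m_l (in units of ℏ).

The allowed m_l values are -5, -4, -3, -2, -1, 0, 1, 2, 3, 4, 5.
Σ|m_l| = l(l+1) = 30.

Σ|L_z| = 30 ℏ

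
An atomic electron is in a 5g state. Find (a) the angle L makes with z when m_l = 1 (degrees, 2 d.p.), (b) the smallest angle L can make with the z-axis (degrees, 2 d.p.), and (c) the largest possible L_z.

θ(m_l=1) ≈ 77.08°; θ_min ≈ 26.57°; L_z,max = 4ℏ

5g means n = 5, l = 4.
For m_l = 1: cos θ = 1/√20, θ ≈ 77.08°.
cos θ_min = 4/√20, so θ_min ≈ 26.57°.
L_z,max = lℏ = 4ℏ.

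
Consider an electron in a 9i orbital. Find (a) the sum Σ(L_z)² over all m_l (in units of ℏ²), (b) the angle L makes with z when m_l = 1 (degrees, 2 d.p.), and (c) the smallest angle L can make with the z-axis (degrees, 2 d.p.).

Σ(L_z)² = 182 ℏ²; θ(m_l=1) ≈ 81.12°; θ_min ≈ 22.21°

9i means n = 9, l = 6.
Σ m_l² = 182, so Σ(L_z)² = 182 ℏ².
For m_l = 1: cos θ = 1/√42, θ ≈ 81.12°.
cos θ_min = 6/√42, so θ_min ≈ 22.21°.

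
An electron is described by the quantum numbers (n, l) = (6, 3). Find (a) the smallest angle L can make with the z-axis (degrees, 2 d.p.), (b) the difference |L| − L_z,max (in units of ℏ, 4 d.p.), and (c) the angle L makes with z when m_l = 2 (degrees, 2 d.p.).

cos θ_min = 3/√12, so θ_min ≈ 30.00°.
|L| − L_z,max = (2√3 − 3)ℏ ≈ 0.4641ℏ.
For m_l = 2: cos θ = 2/√12, θ ≈ 54.74°.

θ_min ≈ 30.00°; |L|−L_z,max ≈ 0.4641ℏ; θ(m_l=2) ≈ 54.74°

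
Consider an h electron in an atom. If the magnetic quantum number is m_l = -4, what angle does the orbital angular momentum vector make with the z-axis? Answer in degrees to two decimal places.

An h state has l = 5.
|L| = √(l(l+1)) ℏ = √30 ℏ.
L_z = m_l ℏ = −4ℏ.
cos θ = L_z/|L| = -4/√30, so θ ≈ 136.91°.

θ ≈ 136.91°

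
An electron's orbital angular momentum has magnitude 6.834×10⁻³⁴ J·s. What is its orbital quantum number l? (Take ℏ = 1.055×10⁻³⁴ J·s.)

|L|/ℏ = (6.834×10⁻³⁴)/(1.055×10⁻³⁴) ≈ 6.478.
(|L|/ℏ)² = l(l+1) ≈ 41.96 ⇒ l = 6.

l = 6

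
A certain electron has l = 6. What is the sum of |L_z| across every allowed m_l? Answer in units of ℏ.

Σ|L_z| = 42 ℏ

m_l runs from −6 to 6, i.e. {-6, -5, -4, -3, -2, -1, 0, 1, 2, 3, 4, 5, 6}.
Σ|m_l| = 2(1+2+…+6) = 42.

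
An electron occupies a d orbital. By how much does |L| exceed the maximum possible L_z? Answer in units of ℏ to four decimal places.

|L| − L_z,max ≈ 0.4495ℏ

For a d orbital, l = 2.
|L| = √6 ℏ ≈ 2.4495ℏ, while L_z,max = lℏ = 2ℏ.
The difference is (√6 − 2)ℏ ≈ 0.4495ℏ.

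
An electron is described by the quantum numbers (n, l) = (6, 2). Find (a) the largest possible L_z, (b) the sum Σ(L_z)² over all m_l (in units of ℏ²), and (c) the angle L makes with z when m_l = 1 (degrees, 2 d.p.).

L_z,max = 2ℏ; Σ(L_z)² = 10 ℏ²; θ(m_l=1) ≈ 65.91°

L_z,max = lℏ = 2ℏ.
Σ m_l² = 10, so Σ(L_z)² = 10 ℏ².
For m_l = 1: cos θ = 1/√6, θ ≈ 65.91°.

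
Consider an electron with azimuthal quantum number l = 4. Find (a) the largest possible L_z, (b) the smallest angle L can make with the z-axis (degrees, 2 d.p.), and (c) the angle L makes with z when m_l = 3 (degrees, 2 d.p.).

L_z,max = lℏ = 4ℏ.
cos θ_min = 4/√20, so θ_min ≈ 26.57°.
For m_l = 3: cos θ = 3/√20, θ ≈ 47.87°.

L_z,max = 4ℏ; θ_min ≈ 26.57°; θ(m_l=3) ≈ 47.87°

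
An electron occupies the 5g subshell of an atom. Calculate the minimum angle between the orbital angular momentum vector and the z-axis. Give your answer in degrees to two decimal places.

5g means n = 5, l = 4.
|L| = ℏ√(l(l+1)) = 2√5 ℏ.
The smallest angle corresponds to the largest L_z, i.e. m_l = l = 4, giving L_z = 4ℏ.
cos θ_min = 4/√20, so θ_min ≈ 26.57°.

θ_min ≈ 26.57°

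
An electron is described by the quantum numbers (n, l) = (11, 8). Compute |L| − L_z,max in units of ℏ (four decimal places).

|L| − L_z,max ≈ 0.4853ℏ

|L| = 6√2 ℏ ≈ 8.4853ℏ, while L_z,max = lℏ = 8ℏ.
The difference is (6√2 − 8)ℏ ≈ 0.4853ℏ.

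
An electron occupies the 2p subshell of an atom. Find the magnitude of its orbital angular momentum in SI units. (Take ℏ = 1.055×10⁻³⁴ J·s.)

The 2p subshell has l = 1.
|L| = ℏ√(l(l+1)) = ℏ√(1·2) = √2 ℏ
Numerically, |L| = 1.414 × (1.055×10⁻³⁴ J·s) = 1.492×10⁻³⁴ J·s.

|L| = 1.492×10⁻³⁴ J·s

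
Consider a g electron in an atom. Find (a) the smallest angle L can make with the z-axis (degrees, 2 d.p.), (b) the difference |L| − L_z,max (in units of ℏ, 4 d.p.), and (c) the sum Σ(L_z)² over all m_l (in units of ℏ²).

θ_min ≈ 26.57°; |L|−L_z,max ≈ 0.4721ℏ; Σ(L_z)² = 60 ℏ²

A g state has l = 4.
cos θ_min = 4/√20, so θ_min ≈ 26.57°.
|L| − L_z,max = (2√5 − 4)ℏ ≈ 0.4721ℏ.
Σ m_l² = 60, so Σ(L_z)² = 60 ℏ².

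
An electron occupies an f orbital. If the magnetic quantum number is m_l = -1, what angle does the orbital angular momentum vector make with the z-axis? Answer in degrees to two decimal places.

θ ≈ 106.78°

The letter f corresponds to l = 3.
|L|² = l(l+1)ℏ² = 12ℏ², so |L| = 2√3 ℏ.
L_z = m_l ℏ = −1ℏ.
cos θ = L_z/|L| = -1/√12, so θ ≈ 106.78°.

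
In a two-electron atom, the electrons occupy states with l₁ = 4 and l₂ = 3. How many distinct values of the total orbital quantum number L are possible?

7

Angular momentum addition gives L = |l₁ − l₂|, …, l₁ + l₂.
So L can be 1, 2, 3, 4, 5, 6, 7.
That is 7 values.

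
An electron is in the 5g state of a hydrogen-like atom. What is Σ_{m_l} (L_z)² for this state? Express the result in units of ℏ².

For 5g, l = 4.
m_l runs from −4 to 4, i.e. {-4, -3, -2, -1, 0, 1, 2, 3, 4}.
Σ m_l² = l(l+1)(2l+1)/3 = 4·5·9/3 = 60.

Σ(L_z)² = 60 ℏ²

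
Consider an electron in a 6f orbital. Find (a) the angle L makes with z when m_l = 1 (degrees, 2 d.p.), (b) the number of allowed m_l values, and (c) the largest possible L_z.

θ(m_l=1) ≈ 73.22°; 7 values; L_z,max = 3ℏ

For 6f, l = 3.
For m_l = 1: cos θ = 1/√12, θ ≈ 73.22°.
There are 2l+1 = 7 values of m_l.
L_z,max = lℏ = 3ℏ.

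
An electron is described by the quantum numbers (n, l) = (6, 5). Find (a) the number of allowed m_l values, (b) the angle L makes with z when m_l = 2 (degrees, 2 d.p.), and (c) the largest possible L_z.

11 values; θ(m_l=2) ≈ 68.58°; L_z,max = 5ℏ

There are 2l+1 = 11 values of m_l.
For m_l = 2: cos θ = 2/√30, θ ≈ 68.58°.
L_z,max = lℏ = 5ℏ.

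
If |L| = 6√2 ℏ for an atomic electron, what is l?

l = 8

Since |L|² = l(l+1)ℏ², l(l+1) = 72.
l² + l − 72 = 0 ⇒ l = 8.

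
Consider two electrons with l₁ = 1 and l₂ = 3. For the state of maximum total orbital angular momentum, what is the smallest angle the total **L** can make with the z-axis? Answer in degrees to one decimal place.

L runs from |1 − 3| = 2 to 1 + 3 = 4.
L ∈ {2, 3, 4}.
The maximum is L = 4, with |L_tot| = ℏ√(4·5) = 2√5 ℏ.
The minimum angle with z is arccos(4/√20) ≈ 26.6°.

θ_min ≈ 26.6°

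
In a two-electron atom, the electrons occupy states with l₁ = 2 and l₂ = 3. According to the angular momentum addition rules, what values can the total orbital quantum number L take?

L = 1, 2, 3, 4, 5

By the triangle rule, |l₁ − l₂| ≤ L ≤ l₁ + l₂.
So L can be 1, 2, 3, 4, 5.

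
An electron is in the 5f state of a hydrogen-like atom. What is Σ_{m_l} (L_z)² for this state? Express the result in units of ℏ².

For 5f, l = 3.
m_l ∈ {-3, -2, -1, 0, 1, 2, 3}.
Summing m² from −3 to 3: Σ m_l² = 28.

Σ(L_z)² = 28 ℏ²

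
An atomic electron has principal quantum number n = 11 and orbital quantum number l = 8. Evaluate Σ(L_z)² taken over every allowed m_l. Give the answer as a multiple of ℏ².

Σ(L_z)² = 408 ℏ²

m_l ∈ {-8, -7, -6, -5, -4, -3, -2, -1, 0, 1, 2, 3, 4, 5, 6, 7, 8}.
Σ m_l² = l(l+1)(2l+1)/3 = 8·9·17/3 = 408.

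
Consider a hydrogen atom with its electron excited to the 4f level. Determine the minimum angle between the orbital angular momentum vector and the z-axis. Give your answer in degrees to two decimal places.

The 4f level has l = 3.
|L|² = l(l+1)ℏ² = 12ℏ², so |L| = 2√3 ℏ.
The smallest angle corresponds to the largest L_z, i.e. m_l = l = 3, giving L_z = 3ℏ.
cos θ_min = 3/√12, so θ_min ≈ 30.00°.

θ_min ≈ 30.00°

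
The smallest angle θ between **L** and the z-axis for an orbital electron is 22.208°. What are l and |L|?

l = 6, |L| = √42 ℏ ≈ 6.481ℏ

cos²θ_min = l/(l+1) = 0.8571.
Thus l = 0.8571/(1 − 0.8571) ≈ 6.
Then |L| = ℏ√(6·7) = √42 ℏ.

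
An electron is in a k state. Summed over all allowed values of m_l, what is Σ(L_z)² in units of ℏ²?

The letter k corresponds to l = 7.
The allowed m_l values are -7, -6, -5, -4, -3, -2, -1, 0, 1, 2, 3, 4, 5, 6, 7.
Σ m_l² = 2·(1 + 4 + 9 + 16 + 25 + 36 + 49) = 280.

Σ(L_z)² = 280 ℏ²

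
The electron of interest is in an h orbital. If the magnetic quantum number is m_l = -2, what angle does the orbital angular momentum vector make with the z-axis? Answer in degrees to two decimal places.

θ ≈ 111.42°

For an h orbital, l = 5.
|L| = √(l(l+1)) ℏ = √30 ℏ.
L_z = m_l ℏ = −2ℏ.
cos θ = L_z/|L| = -2/√30, so θ ≈ 111.42°.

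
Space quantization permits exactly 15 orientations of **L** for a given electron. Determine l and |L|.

2l + 1 = 15 ⇒ l = 7.
Then |L| = √(l(l+1)) ℏ = 2√14 ℏ.

l = 7, |L| = 2√14 ℏ ≈ 7.483ℏ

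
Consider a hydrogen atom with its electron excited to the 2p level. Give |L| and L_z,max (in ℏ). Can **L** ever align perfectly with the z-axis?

The 2p level has l = 1.
|L| = √2 ℏ ≈ 1.4142ℏ, while L_z,max = lℏ = 1ℏ.
Since |L| > L_z,max, the vector can never point exactly along z; the closest it comes is θ_min = arccos(1/√2) ≈ 45.0°.

No: L_z,max = 1ℏ < |L| = √2 ℏ ≈ 1.414ℏ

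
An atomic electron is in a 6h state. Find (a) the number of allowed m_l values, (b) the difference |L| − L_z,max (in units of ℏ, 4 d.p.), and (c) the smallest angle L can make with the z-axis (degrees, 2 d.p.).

For 6h, l = 5.
There are 2l+1 = 11 values of m_l.
|L| − L_z,max = (√30 − 5)ℏ ≈ 0.4772ℏ.
cos θ_min = 5/√30, so θ_min ≈ 24.09°.

11 values; |L|−L_z,max ≈ 0.4772ℏ; θ_min ≈ 24.09°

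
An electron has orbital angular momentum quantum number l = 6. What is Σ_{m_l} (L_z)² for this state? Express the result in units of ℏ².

m_l ∈ {-6, -5, -4, -3, -2, -1, 0, 1, 2, 3, 4, 5, 6}.
Σ m_l² = l(l+1)(2l+1)/3 = 6·7·13/3 = 182.

Σ(L_z)² = 182 ℏ²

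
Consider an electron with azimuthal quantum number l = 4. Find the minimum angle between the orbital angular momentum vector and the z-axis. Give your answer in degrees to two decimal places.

θ_min ≈ 26.57°

|L|² = l(l+1)ℏ² = 20ℏ², so |L| = 2√5 ℏ.
The smallest angle corresponds to the largest L_z, i.e. m_l = l = 4, giving L_z = 4ℏ.
cos θ_min = 4/√20, so θ_min ≈ 26.57°.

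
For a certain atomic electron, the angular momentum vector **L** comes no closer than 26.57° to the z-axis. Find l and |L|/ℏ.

cos²θ_min = l/(l+1) = 0.7999.
l = cos²θ/sin²θ ≈ 4.
Then |L| = ℏ√(4·5) = 2√5 ℏ.

l = 4, |L| = 2√5 ℏ ≈ 4.472ℏ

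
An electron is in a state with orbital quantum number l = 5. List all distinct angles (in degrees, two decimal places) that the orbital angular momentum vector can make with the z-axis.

θ ∈ {24.09°, 43.09°, 56.79°, 68.58°, 79.48°, 90.00°, 100.52°, 111.42°, 123.21°, 136.91°, 155.91°}

|L|² = l(l+1)ℏ² = 30ℏ², so |L| = √30 ℏ.
cos θ = m_l/√30 for each m_l ∈ {-5, -4, -3, -2, -1, 0, 1, 2, 3, 4, 5}.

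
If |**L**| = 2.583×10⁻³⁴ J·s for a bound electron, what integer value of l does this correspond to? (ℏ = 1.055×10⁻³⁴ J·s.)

|L|/ℏ = (2.583×10⁻³⁴)/(1.055×10⁻³⁴) ≈ 2.448.
(|L|/ℏ)² = l(l+1) ≈ 5.99 ⇒ l = 2.

l = 2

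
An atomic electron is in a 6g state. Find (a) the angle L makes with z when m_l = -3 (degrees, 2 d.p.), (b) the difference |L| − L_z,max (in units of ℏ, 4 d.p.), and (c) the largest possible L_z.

6g means n = 6, l = 4.
For m_l = -3: cos θ = -3/√20, θ ≈ 132.13°.
|L| − L_z,max = (2√5 − 4)ℏ ≈ 0.4721ℏ.
L_z,max = lℏ = 4ℏ.

θ(m_l=-3) ≈ 132.13°; |L|−L_z,max ≈ 0.4721ℏ; L_z,max = 4ℏ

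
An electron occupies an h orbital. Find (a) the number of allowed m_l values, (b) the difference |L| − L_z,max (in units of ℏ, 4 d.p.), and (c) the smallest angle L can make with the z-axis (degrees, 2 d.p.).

An h state has l = 5.
There are 2l+1 = 11 values of m_l.
|L| − L_z,max = (√30 − 5)ℏ ≈ 0.4772ℏ.
cos θ_min = 5/√30, so θ_min ≈ 24.09°.

11 values; |L|−L_z,max ≈ 0.4772ℏ; θ_min ≈ 24.09°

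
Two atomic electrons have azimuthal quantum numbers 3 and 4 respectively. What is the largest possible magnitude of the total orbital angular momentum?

By the triangle rule, |l₁ − l₂| ≤ L ≤ l₁ + l₂.
L ∈ {1, 2, 3, 4, 5, 6, 7}.
The largest magnitude corresponds to L = 7: |L_tot| = ℏ√(7·8) = 2√14 ℏ.

|L_tot|_max = 2√14 ℏ ≈ 7.483ℏ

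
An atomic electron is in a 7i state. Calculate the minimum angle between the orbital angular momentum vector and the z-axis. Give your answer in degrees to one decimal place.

θ_min ≈ 22.2°

For 7i, l = 6.
|L| = √(l(l+1)) ℏ = √42 ℏ.
The smallest angle corresponds to the largest L_z, i.e. m_l = l = 6, giving L_z = 6ℏ.
cos θ_min = 6/√42, so θ_min ≈ 22.2°.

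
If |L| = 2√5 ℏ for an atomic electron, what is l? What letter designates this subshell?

|L| = ℏ√(l(l+1)), so l(l+1) = 20.
The positive root is l = 4.

l = 4 (g orbital)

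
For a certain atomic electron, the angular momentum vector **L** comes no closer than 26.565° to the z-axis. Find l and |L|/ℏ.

l = 4, |L| = 2√5 ℏ ≈ 4.472ℏ

At minimum angle, m_l = l, so cos θ = l/√(l(l+1)); cos²θ = l/(l+1) = 0.8000.
Solving: l = 4.
Then |L| = ℏ√(4·5) = 2√5 ℏ.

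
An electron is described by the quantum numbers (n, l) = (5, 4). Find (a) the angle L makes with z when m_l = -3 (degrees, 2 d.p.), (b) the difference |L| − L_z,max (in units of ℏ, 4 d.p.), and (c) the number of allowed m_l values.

θ(m_l=-3) ≈ 132.13°; |L|−L_z,max ≈ 0.4721ℏ; 9 values

For m_l = -3: cos θ = -3/√20, θ ≈ 132.13°.
|L| − L_z,max = (2√5 − 4)ℏ ≈ 0.4721ℏ.
There are 2l+1 = 9 values of m_l.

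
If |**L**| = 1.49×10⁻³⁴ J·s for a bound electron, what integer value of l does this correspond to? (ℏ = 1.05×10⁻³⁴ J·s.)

Dividing by ℏ: |L|/ℏ ≈ 1.419.
(|L|/ℏ)² = l(l+1) ≈ 2.01 ⇒ l = 1.

l = 1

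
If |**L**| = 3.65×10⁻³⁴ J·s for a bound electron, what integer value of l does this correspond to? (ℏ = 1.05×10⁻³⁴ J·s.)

|L|/ℏ = (3.65×10⁻³⁴)/(1.05×10⁻³⁴) ≈ 3.476.
(|L|/ℏ)² = l(l+1) ≈ 12.08 ⇒ l = 3.

l = 3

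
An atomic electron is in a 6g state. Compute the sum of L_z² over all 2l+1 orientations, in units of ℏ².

6g means n = 6, l = 4.
m_l runs from −4 to 4, i.e. {-4, -3, -2, -1, 0, 1, 2, 3, 4}.
Summing m² from −4 to 4: Σ m_l² = 60.

Σ(L_z)² = 60 ℏ²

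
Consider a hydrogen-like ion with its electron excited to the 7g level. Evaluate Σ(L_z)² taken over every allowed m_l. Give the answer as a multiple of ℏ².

The 7g level has l = 4.
The allowed m_l values are -4, -3, -2, -1, 0, 1, 2, 3, 4.
Summing m² from −4 to 4: Σ m_l² = 60.

Σ(L_z)² = 60 ℏ²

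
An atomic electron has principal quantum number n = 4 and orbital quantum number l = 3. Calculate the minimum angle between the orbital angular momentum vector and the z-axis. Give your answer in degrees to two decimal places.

|L| = ℏ√(l(l+1)) = 2√3 ℏ.
The smallest angle corresponds to the largest L_z, i.e. m_l = l = 3, giving L_z = 3ℏ.
cos θ_min = 3/√12, so θ_min ≈ 30.00°.

θ_min ≈ 30.00°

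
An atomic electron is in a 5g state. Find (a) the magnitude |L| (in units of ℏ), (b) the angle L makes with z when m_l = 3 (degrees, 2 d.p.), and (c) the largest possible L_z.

|L| = 2√5 ℏ ≈ 4.472ℏ; θ(m_l=3) ≈ 47.87°; L_z,max = 4ℏ

5g means n = 5, l = 4.
|L| = ℏ√(4·5) = 2√5 ℏ ≈ 4.472ℏ.
For m_l = 3: cos θ = 3/√20, θ ≈ 47.87°.
L_z,max = lℏ = 4ℏ.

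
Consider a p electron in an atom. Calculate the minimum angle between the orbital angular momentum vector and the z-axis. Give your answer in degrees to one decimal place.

θ_min ≈ 45.0°

The letter p corresponds to l = 1.
|L| = √(l(l+1)) ℏ = √2 ℏ.
The smallest angle corresponds to the largest L_z, i.e. m_l = l = 1, giving L_z = 1ℏ.
cos θ_min = 1/√2, so θ_min ≈ 45.0°.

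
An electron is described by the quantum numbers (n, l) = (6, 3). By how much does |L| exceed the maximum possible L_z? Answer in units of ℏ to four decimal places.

|L| = 2√3 ℏ ≈ 3.4641ℏ, while L_z,max = lℏ = 3ℏ.
The difference is (2√3 − 3)ℏ ≈ 0.4641ℏ.

|L| − L_z,max ≈ 0.4641ℏ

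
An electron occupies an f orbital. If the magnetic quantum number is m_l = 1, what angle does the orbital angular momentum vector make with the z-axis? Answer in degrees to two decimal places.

θ ≈ 73.22°

An f state has l = 3.
|L| = √(l(l+1)) ℏ = 2√3 ℏ.
L_z = m_l ℏ = 1ℏ.
cos θ = L_z/|L| = 1/√12, so θ ≈ 73.22°.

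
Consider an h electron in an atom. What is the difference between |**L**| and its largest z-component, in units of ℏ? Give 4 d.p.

|L| − L_z,max ≈ 0.4772ℏ

For an h orbital, l = 5.
|L| = √30 ℏ ≈ 5.4772ℏ, while L_z,max = lℏ = 5ℏ.
The difference is (√30 − 5)ℏ ≈ 0.4772ℏ.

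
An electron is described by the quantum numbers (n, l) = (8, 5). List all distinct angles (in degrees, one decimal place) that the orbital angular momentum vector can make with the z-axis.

θ ∈ {24.1°, 43.1°, 56.8°, 68.6°, 79.5°, 90.0°, 100.5°, 111.4°, 123.2°, 136.9°, 155.9°}

|L|² = l(l+1)ℏ² = 30ℏ², so |L| = √30 ℏ.
cos θ = m_l/√30 for each m_l ∈ {-5, -4, -3, -2, -1, 0, 1, 2, 3, 4, 5}.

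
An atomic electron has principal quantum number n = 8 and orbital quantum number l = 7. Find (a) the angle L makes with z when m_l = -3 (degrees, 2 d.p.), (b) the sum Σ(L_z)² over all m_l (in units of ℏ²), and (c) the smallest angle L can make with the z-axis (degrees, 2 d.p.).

For m_l = -3: cos θ = -3/√56, θ ≈ 113.63°.
Σ m_l² = 280, so Σ(L_z)² = 280 ℏ².
cos θ_min = 7/√56, so θ_min ≈ 20.70°.

θ(m_l=-3) ≈ 113.63°; Σ(L_z)² = 280 ℏ²; θ_min ≈ 20.70°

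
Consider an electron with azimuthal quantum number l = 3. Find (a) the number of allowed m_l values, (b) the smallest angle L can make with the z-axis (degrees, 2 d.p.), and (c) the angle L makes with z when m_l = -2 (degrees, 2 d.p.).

7 values; θ_min ≈ 30.00°; θ(m_l=-2) ≈ 125.26°

There are 2l+1 = 7 values of m_l.
cos θ_min = 3/√12, so θ_min ≈ 30.00°.
For m_l = -2: cos θ = -2/√12, θ ≈ 125.26°.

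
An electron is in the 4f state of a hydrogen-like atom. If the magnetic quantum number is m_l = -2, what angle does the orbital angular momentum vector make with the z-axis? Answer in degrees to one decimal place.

4f means n = 4, l = 3.
|L|² = l(l+1)ℏ² = 12ℏ², so |L| = 2√3 ℏ.
L_z = m_l ℏ = −2ℏ.
cos θ = L_z/|L| = -2/√12, so θ ≈ 125.3°.

θ ≈ 125.3°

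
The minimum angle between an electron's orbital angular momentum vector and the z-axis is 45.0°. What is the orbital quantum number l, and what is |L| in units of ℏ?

l = 1, |L| = √2 ℏ ≈ 1.414ℏ

cos θ_min = l/√(l(l+1)) = √(l/(l+1)), so l/(l+1) = cos²(45.0°) = 0.5000.
Thus l = 0.5000/(1 − 0.5000) ≈ 1.
Then |L| = ℏ√(1·2) = √2 ℏ.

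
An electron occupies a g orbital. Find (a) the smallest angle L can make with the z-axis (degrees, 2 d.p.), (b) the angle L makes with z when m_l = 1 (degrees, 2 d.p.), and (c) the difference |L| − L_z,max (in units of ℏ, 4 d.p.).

θ_min ≈ 26.57°; θ(m_l=1) ≈ 77.08°; |L|−L_z,max ≈ 0.4721ℏ

For a g orbital, l = 4.
cos θ_min = 4/√20, so θ_min ≈ 26.57°.
For m_l = 1: cos θ = 1/√20, θ ≈ 77.08°.
|L| − L_z,max = (2√5 − 4)ℏ ≈ 0.4721ℏ.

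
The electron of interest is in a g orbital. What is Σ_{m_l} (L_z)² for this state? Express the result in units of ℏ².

Σ(L_z)² = 60 ℏ²

For a g orbital, l = 4.
The allowed m_l values are -4, -3, -2, -1, 0, 1, 2, 3, 4.
Σ m_l² = 2·(1 + 4 + 9 + 16) = 60.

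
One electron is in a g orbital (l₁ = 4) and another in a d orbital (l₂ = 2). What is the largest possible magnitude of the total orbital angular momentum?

|L_tot|_max = √42 ℏ ≈ 6.481ℏ

L runs from |4 − 2| = 2 to 4 + 2 = 6.
So L can be 2, 3, 4, 5, 6.
The largest magnitude corresponds to L = 6: |L_tot| = ℏ√(6·7) = √42 ℏ.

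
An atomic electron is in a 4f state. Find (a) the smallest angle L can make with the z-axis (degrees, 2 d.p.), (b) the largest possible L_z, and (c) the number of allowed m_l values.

θ_min ≈ 30.00°; L_z,max = 3ℏ; 7 values

4f means n = 4, l = 3.
cos θ_min = 3/√12, so θ_min ≈ 30.00°.
L_z,max = lℏ = 3ℏ.
There are 2l+1 = 7 values of m_l.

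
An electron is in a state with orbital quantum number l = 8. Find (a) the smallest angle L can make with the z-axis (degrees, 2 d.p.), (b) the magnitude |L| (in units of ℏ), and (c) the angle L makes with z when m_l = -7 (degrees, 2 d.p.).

θ_min ≈ 19.47°; |L| = 6√2 ℏ ≈ 8.485ℏ; θ(m_l=-7) ≈ 145.58°

cos θ_min = 8/√72, so θ_min ≈ 19.47°.
|L| = ℏ√(8·9) = 6√2 ℏ ≈ 8.485ℏ.
For m_l = -7: cos θ = -7/√72, θ ≈ 145.58°.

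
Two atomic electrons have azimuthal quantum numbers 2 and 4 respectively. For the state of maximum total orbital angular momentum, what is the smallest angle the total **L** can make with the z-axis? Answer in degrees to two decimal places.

The total orbital quantum number L ranges from |l₁ − l₂| to l₁ + l₂ in integer steps.
Allowed values: L = 2, 3, 4, 5, 6.
The maximum is L = 6, with |L_tot| = ℏ√(6·7) = √42 ℏ.
The minimum angle with z is arccos(6/√42) ≈ 22.21°.

θ_min ≈ 22.21°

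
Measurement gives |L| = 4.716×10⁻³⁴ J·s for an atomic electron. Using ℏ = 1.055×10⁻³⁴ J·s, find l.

l = 4

In units of ℏ, |L| ≈ 4.470.
(|L|/ℏ)² = l(l+1) ≈ 19.98 ⇒ l = 4.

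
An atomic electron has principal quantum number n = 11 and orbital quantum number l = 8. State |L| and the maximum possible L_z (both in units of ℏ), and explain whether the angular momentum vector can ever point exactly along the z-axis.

|L| = 6√2 ℏ ≈ 8.4853ℏ, while L_z,max = lℏ = 8ℏ.
Since |L| > L_z,max, the vector can never point exactly along z; the closest it comes is θ_min = arccos(8/√72) ≈ 19.5°.

No: L_z,max = 8ℏ < |L| = 6√2 ℏ ≈ 8.485ℏ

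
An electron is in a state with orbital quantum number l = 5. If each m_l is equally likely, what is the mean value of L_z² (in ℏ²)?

⟨L_z²⟩ = 10 ℏ²

m_l runs from −5 to 5, i.e. {-5, -4, -3, -2, -1, 0, 1, 2, 3, 4, 5}.
⟨L_z²⟩ = ℏ²·l(l+1)/3 = 10ℏ².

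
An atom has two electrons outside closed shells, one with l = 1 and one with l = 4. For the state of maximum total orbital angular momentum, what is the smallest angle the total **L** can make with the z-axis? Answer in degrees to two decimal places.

L runs from |1 − 4| = 3 to 1 + 4 = 5.
L ∈ {3, 4, 5}.
The maximum is L = 5, with |L_tot| = ℏ√(5·6) = √30 ℏ.
The minimum angle with z is arccos(5/√30) ≈ 24.09°.

θ_min ≈ 24.09°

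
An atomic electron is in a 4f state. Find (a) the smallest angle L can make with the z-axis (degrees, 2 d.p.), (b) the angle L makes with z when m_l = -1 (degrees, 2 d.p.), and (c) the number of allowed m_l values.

θ_min ≈ 30.00°; θ(m_l=-1) ≈ 106.78°; 7 values

For 4f, l = 3.
cos θ_min = 3/√12, so θ_min ≈ 30.00°.
For m_l = -1: cos θ = -1/√12, θ ≈ 106.78°.
There are 2l+1 = 7 values of m_l.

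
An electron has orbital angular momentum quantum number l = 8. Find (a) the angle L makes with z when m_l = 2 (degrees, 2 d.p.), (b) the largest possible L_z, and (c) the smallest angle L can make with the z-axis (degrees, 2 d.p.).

For m_l = 2: cos θ = 2/√72, θ ≈ 76.37°.
L_z,max = lℏ = 8ℏ.
cos θ_min = 8/√72, so θ_min ≈ 19.47°.

θ(m_l=2) ≈ 76.37°; L_z,max = 8ℏ; θ_min ≈ 19.47°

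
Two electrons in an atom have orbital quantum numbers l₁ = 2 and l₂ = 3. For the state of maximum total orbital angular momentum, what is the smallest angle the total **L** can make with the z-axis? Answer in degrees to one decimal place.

θ_min ≈ 24.1°

L runs from |2 − 3| = 1 to 2 + 3 = 5.
Allowed values: L = 1, 2, 3, 4, 5.
The maximum is L = 5, with |L_tot| = ℏ√(5·6) = √30 ℏ.
The minimum angle with z is arccos(5/√30) ≈ 24.1°.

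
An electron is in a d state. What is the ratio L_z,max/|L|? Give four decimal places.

A d state has l = 2.
|L| = √6 ℏ ≈ 2.4495ℏ, while L_z,max = lℏ = 2ℏ.
L_z,max/|L| = 2/√6 = 0.8165.

L_z,max/|L| = 0.8165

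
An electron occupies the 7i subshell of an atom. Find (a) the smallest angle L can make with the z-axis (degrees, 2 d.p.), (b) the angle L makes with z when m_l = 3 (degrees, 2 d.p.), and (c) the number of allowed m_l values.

θ_min ≈ 22.21°; θ(m_l=3) ≈ 62.42°; 13 values

For 7i, l = 6.
cos θ_min = 6/√42, so θ_min ≈ 22.21°.
For m_l = 3: cos θ = 3/√42, θ ≈ 62.42°.
There are 2l+1 = 13 values of m_l.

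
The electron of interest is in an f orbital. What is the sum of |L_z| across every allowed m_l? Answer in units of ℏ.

The letter f corresponds to l = 3.
m_l ∈ {-3, -2, -1, 0, 1, 2, 3}.
Σ|m_l| = 2·3(3+1)/2 = 12.

Σ|L_z| = 12 ℏ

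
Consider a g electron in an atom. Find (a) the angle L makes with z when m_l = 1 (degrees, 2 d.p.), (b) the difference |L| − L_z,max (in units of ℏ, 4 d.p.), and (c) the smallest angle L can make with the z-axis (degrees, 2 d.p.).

θ(m_l=1) ≈ 77.08°; |L|−L_z,max ≈ 0.4721ℏ; θ_min ≈ 26.57°

For a g orbital, l = 4.
For m_l = 1: cos θ = 1/√20, θ ≈ 77.08°.
|L| − L_z,max = (2√5 − 4)ℏ ≈ 0.4721ℏ.
cos θ_min = 4/√20, so θ_min ≈ 26.57°.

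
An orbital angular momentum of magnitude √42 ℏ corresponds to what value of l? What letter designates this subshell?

l = 6 (i orbital)

Since |L|² = l(l+1)ℏ², l(l+1) = 42.
l² + l − 42 = 0 ⇒ l = 6.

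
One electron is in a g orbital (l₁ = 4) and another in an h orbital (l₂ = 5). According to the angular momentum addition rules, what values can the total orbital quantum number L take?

Angular momentum addition gives L = |l₁ − l₂|, …, l₁ + l₂.
Allowed values: L = 1, 2, 3, 4, 5, 6, 7, 8, 9.

L = 1, 2, 3, 4, 5, 6, 7, 8, 9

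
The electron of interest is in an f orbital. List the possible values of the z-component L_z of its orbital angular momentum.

L_z ∈ {−3ℏ, −2ℏ, −ℏ, 0, ℏ, 2ℏ, 3ℏ}

An f state has l = 3.
L_z = m_l ℏ with m_l ranging from −l to +l in integer steps.
For l = 3: m_l ∈ {-3, -2, -1, 0, 1, 2, 3}.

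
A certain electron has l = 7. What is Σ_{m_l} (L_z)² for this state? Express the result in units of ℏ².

Σ(L_z)² = 280 ℏ²

m_l ∈ {-7, -6, -5, -4, -3, -2, -1, 0, 1, 2, 3, 4, 5, 6, 7}.
Summing m² from −7 to 7: Σ m_l² = 280.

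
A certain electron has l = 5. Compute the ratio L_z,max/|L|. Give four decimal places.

|L| = √30 ℏ ≈ 5.4772ℏ, while L_z,max = lℏ = 5ℏ.
L_z,max/|L| = 5/√30 = 0.9129.

L_z,max/|L| = 0.9129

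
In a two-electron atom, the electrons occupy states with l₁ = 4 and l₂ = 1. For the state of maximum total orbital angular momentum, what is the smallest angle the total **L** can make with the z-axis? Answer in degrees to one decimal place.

θ_min ≈ 24.1°

The total orbital quantum number L ranges from |l₁ − l₂| to l₁ + l₂ in integer steps.
Allowed values: L = 3, 4, 5.
The maximum is L = 5, with |L_tot| = ℏ√(5·6) = √30 ℏ.
The minimum angle with z is arccos(5/√30) ≈ 24.1°.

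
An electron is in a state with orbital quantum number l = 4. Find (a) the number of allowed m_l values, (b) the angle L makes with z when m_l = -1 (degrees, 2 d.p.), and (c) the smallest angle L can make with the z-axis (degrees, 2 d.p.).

There are 2l+1 = 9 values of m_l.
For m_l = -1: cos θ = -1/√20, θ ≈ 102.92°.
cos θ_min = 4/√20, so θ_min ≈ 26.57°.

9 values; θ(m_l=-1) ≈ 102.92°; θ_min ≈ 26.57°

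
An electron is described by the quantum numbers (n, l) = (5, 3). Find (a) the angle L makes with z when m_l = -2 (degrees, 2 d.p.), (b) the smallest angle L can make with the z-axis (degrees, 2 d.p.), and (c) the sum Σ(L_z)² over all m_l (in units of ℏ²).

For m_l = -2: cos θ = -2/√12, θ ≈ 125.26°.
cos θ_min = 3/√12, so θ_min ≈ 30.00°.
Σ m_l² = 28, so Σ(L_z)² = 28 ℏ².

θ(m_l=-2) ≈ 125.26°; θ_min ≈ 30.00°; Σ(L_z)² = 28 ℏ²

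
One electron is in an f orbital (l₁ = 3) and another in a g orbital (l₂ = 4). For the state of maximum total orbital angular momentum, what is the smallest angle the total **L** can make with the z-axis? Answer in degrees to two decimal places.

By the triangle rule, |l₁ − l₂| ≤ L ≤ l₁ + l₂.
So L can be 1, 2, 3, 4, 5, 6, 7.
The maximum is L = 7, with |L_tot| = ℏ√(7·8) = 2√14 ℏ.
The minimum angle with z is arccos(7/√56) ≈ 20.70°.

θ_min ≈ 20.70°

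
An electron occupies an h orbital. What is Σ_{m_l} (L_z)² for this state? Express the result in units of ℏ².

H corresponds to l = 5.
m_l runs from −5 to 5, i.e. {-5, -4, -3, -2, -1, 0, 1, 2, 3, 4, 5}.
Σ m_l² = 2·(1 + 4 + 9 + 16 + 25) = 110.

Σ(L_z)² = 110 ℏ²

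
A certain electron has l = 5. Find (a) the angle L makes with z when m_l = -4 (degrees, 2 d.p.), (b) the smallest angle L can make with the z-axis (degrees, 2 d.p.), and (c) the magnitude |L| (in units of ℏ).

θ(m_l=-4) ≈ 136.91°; θ_min ≈ 24.09°; |L| = √30 ℏ ≈ 5.477ℏ

For m_l = -4: cos θ = -4/√30, θ ≈ 136.91°.
cos θ_min = 5/√30, so θ_min ≈ 24.09°.
|L| = ℏ√(5·6) = √30 ℏ ≈ 5.477ℏ.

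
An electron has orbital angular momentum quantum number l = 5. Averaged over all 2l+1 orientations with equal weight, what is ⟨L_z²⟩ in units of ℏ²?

⟨L_z²⟩ = 10 ℏ²

The allowed m_l values are -5, -4, -3, -2, -1, 0, 1, 2, 3, 4, 5.
⟨L_z²⟩ = ℏ²·l(l+1)/3 = 10ℏ².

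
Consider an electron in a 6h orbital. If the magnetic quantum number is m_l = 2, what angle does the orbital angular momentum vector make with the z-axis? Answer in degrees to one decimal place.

θ ≈ 68.6°

For 6h, l = 5.
|L|² = l(l+1)ℏ² = 30ℏ², so |L| = √30 ℏ.
L_z = m_l ℏ = 2ℏ.
cos θ = L_z/|L| = 2/√30, so θ ≈ 68.6°.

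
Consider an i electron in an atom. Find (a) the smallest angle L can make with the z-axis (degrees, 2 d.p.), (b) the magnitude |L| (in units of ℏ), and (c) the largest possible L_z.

θ_min ≈ 22.21°; |L| = √42 ℏ ≈ 6.481ℏ; L_z,max = 6ℏ

The letter i corresponds to l = 6.
cos θ_min = 6/√42, so θ_min ≈ 22.21°.
|L| = ℏ√(6·7) = √42 ℏ ≈ 6.481ℏ.
L_z,max = lℏ = 6ℏ.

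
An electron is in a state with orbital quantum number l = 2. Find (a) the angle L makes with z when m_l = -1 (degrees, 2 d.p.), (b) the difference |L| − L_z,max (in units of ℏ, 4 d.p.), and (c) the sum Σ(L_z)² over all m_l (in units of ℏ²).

θ(m_l=-1) ≈ 114.09°; |L|−L_z,max ≈ 0.4495ℏ; Σ(L_z)² = 10 ℏ²

For m_l = -1: cos θ = -1/√6, θ ≈ 114.09°.
|L| − L_z,max = (√6 − 2)ℏ ≈ 0.4495ℏ.
Σ m_l² = 10, so Σ(L_z)² = 10 ℏ².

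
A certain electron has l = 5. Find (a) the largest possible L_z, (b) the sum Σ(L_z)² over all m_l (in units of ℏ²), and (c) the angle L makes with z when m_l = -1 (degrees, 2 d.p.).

L_z,max = 5ℏ; Σ(L_z)² = 110 ℏ²; θ(m_l=-1) ≈ 100.52°

L_z,max = lℏ = 5ℏ.
Σ m_l² = 110, so Σ(L_z)² = 110 ℏ².
For m_l = -1: cos θ = -1/√30, θ ≈ 100.52°.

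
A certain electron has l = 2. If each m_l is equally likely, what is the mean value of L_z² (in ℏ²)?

The allowed m_l values are -2, -1, 0, 1, 2.
⟨L_z²⟩ = ℏ²·l(l+1)/3 = 2ℏ².

⟨L_z²⟩ = 2 ℏ²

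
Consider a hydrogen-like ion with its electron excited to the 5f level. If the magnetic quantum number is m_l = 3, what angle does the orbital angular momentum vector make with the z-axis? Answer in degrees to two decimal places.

θ ≈ 30.00°

The 5f level has l = 3.
|L| = ℏ√(l(l+1)) = 2√3 ℏ.
L_z = m_l ℏ = 3ℏ.
cos θ = L_z/|L| = 3/√12, so θ ≈ 30.00°.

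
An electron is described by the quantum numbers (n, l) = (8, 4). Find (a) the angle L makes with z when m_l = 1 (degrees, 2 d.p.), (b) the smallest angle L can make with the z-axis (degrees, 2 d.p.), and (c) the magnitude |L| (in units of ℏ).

θ(m_l=1) ≈ 77.08°; θ_min ≈ 26.57°; |L| = 2√5 ℏ ≈ 4.472ℏ

For m_l = 1: cos θ = 1/√20, θ ≈ 77.08°.
cos θ_min = 4/√20, so θ_min ≈ 26.57°.
|L| = ℏ√(4·5) = 2√5 ℏ ≈ 4.472ℏ.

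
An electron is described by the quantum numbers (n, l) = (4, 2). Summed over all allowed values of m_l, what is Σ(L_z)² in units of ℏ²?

m_l ∈ {-2, -1, 0, 1, 2}.
Summing m² from −2 to 2: Σ m_l² = 10.

Σ(L_z)² = 10 ℏ²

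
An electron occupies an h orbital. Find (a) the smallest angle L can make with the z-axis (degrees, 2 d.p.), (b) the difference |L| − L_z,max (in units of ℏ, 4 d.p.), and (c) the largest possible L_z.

For an h orbital, l = 5.
cos θ_min = 5/√30, so θ_min ≈ 24.09°.
|L| − L_z,max = (√30 − 5)ℏ ≈ 0.4772ℏ.
L_z,max = lℏ = 5ℏ.

θ_min ≈ 24.09°; |L|−L_z,max ≈ 0.4772ℏ; L_z,max = 5ℏ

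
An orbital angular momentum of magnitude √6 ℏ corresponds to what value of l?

|L| = ℏ√(l(l+1)), so l(l+1) = 6.
l² + l − 6 = 0 ⇒ l = 2.

l = 2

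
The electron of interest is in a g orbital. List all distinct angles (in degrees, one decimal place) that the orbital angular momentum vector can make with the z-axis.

The letter g corresponds to l = 4.
|L| = √(l(l+1)) ℏ = 2√5 ℏ.
cos θ = m_l/√20 for each m_l ∈ {-4, -3, -2, -1, 0, 1, 2, 3, 4}.

θ ∈ {26.6°, 47.9°, 63.4°, 77.1°, 90.0°, 102.9°, 116.6°, 132.1°, 153.4°}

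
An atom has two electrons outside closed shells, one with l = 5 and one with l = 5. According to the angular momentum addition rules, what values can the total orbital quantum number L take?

By the triangle rule, |l₁ − l₂| ≤ L ≤ l₁ + l₂.
Allowed values: L = 0, 1, 2, 3, 4, 5, 6, 7, 8, 9, 10.

L = 0, 1, 2, 3, 4, 5, 6, 7, 8, 9, 10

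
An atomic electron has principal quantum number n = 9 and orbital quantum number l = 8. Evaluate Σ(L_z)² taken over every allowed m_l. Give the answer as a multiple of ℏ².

Σ(L_z)² = 408 ℏ²

m_l ∈ {-8, -7, -6, -5, -4, -3, -2, -1, 0, 1, 2, 3, 4, 5, 6, 7, 8}.
Σ m_l² = 2·(1 + 4 + 9 + 16 + 25 + 36 + 49 + 64) = 408.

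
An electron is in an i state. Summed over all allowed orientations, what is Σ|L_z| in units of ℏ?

Σ|L_z| = 42 ℏ

I corresponds to l = 6.
m_l ∈ {-6, -5, -4, -3, -2, -1, 0, 1, 2, 3, 4, 5, 6}.
Σ|m_l| = l(l+1) = 42.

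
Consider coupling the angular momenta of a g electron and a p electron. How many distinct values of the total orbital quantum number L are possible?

3

Angular momentum addition gives L = |l₁ − l₂|, …, l₁ + l₂.
L ∈ {3, 4, 5}.
That is 3 values.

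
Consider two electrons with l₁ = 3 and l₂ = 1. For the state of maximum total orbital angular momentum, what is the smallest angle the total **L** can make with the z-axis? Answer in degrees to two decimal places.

θ_min ≈ 26.57°

Angular momentum addition gives L = |l₁ − l₂|, …, l₁ + l₂.
Allowed values: L = 2, 3, 4.
The maximum is L = 4, with |L_tot| = ℏ√(4·5) = 2√5 ℏ.
The minimum angle with z is arccos(4/√20) ≈ 26.57°.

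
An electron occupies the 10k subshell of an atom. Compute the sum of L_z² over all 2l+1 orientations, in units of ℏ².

For 10k, l = 7.
The allowed m_l values are -7, -6, -5, -4, -3, -2, -1, 0, 1, 2, 3, 4, 5, 6, 7.
Σ m_l² = 2·(1 + 4 + 9 + 16 + 25 + 36 + 49) = 280.

Σ(L_z)² = 280 ℏ²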